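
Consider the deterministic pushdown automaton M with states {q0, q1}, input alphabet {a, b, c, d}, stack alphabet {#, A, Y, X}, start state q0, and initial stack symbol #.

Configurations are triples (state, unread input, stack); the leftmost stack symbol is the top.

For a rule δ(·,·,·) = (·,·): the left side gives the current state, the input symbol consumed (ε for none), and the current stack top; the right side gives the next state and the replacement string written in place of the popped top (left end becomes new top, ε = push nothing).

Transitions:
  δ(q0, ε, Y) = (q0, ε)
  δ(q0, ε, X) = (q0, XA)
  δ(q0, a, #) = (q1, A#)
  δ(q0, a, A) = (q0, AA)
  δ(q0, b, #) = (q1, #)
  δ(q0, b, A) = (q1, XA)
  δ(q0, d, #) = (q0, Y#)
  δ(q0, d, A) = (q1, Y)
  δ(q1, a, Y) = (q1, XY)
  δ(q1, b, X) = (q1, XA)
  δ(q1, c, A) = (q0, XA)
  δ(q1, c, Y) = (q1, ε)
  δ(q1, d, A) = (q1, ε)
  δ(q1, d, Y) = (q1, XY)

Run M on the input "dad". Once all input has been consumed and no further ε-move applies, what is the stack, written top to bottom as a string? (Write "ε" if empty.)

(q0, dad, #)
  read d, top #: go to q0, push Y# → (q0, ad, Y#)
  ε-move, top Y: go to q0, push ε → (q0, ad, #)
  read a, top #: go to q1, push A# → (q1, d, A#)
  read d, top A: go to q1, push ε → (q1, ε, #)
All input consumed in state q1 with stack #.

#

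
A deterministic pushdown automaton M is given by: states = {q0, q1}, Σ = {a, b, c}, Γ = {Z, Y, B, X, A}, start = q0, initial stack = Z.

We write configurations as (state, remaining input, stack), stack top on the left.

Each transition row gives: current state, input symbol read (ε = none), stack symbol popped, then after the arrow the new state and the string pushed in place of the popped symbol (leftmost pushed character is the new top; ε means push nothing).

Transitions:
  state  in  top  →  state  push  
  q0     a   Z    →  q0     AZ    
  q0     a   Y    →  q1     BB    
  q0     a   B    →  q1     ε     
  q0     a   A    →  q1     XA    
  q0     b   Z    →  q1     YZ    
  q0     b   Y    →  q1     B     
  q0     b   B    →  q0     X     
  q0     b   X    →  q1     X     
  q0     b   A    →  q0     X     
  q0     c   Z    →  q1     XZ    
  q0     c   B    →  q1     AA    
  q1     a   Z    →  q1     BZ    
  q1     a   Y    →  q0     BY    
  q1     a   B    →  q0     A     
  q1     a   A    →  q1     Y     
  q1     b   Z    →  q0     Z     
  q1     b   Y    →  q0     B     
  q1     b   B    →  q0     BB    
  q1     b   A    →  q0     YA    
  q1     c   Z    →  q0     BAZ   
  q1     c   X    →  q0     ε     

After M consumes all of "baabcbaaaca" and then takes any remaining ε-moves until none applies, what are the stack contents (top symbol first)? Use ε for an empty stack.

(q0, baabcbaaaca, Z)
  read b, top Z: go to q1, push YZ → (q1, aabcbaaaca, YZ)
  read a, top Y: go to q0, push BY → (q0, abcbaaaca, BYZ)
  read a, top B: go to q1, push ε → (q1, bcbaaaca, YZ)
  read b, top Y: go to q0, push B → (q0, cbaaaca, BZ)
  read c, top B: go to q1, push AA → (q1, baaaca, AAZ)
  read b, top A: go to q0, push YA → (q0, aaaca, YAAZ)
  read a, top Y: go to q1, push BB → (q1, aaca, BBAAZ)
  read a, top B: go to q0, push A → (q0, aca, ABAAZ)
  read a, top A: go to q1, push XA → (q1, ca, XABAAZ)
  read c, top X: go to q0, push ε → (q0, a, ABAAZ)
  read a, top A: go to q1, push XA → (q1, ε, XABAAZ)
All input consumed in state q1 with stack XABAAZ.

XABAAZ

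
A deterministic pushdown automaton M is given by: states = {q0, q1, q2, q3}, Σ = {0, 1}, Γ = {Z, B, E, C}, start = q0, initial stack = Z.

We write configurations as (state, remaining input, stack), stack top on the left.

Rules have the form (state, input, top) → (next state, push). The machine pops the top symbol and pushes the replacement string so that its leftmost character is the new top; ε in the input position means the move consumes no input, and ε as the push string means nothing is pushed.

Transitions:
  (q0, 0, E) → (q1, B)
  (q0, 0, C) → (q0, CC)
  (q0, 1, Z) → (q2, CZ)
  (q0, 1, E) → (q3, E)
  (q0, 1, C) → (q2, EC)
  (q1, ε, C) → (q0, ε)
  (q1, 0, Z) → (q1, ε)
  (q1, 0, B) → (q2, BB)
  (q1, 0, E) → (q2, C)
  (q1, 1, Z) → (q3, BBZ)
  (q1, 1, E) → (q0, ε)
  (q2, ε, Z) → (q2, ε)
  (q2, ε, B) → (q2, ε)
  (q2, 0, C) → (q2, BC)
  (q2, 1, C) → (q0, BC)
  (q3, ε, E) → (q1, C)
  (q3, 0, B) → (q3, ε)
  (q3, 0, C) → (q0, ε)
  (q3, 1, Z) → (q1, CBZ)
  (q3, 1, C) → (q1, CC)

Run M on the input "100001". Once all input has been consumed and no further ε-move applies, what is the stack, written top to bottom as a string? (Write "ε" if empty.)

BCZ

(q0, 100001, Z)
  read 1, top Z: go to q2, push CZ → (q2, 00001, CZ)
  read 0, top C: go to q2, push BC → (q2, 0001, BCZ)
  ε-move, top B: go to q2, push ε → (q2, 0001, CZ)
  read 0, top C: go to q2, push BC → (q2, 001, BCZ)
  ε-move, top B: go to q2, push ε → (q2, 001, CZ)
  read 0, top C: go to q2, push BC → (q2, 01, BCZ)
  ε-move, top B: go to q2, push ε → (q2, 01, CZ)
  read 0, top C: go to q2, push BC → (q2, 1, BCZ)
  ε-move, top B: go to q2, push ε → (q2, 1, CZ)
  read 1, top C: go to q0, push BC → (q0, ε, BCZ)
All input consumed in state q0 with stack BCZ.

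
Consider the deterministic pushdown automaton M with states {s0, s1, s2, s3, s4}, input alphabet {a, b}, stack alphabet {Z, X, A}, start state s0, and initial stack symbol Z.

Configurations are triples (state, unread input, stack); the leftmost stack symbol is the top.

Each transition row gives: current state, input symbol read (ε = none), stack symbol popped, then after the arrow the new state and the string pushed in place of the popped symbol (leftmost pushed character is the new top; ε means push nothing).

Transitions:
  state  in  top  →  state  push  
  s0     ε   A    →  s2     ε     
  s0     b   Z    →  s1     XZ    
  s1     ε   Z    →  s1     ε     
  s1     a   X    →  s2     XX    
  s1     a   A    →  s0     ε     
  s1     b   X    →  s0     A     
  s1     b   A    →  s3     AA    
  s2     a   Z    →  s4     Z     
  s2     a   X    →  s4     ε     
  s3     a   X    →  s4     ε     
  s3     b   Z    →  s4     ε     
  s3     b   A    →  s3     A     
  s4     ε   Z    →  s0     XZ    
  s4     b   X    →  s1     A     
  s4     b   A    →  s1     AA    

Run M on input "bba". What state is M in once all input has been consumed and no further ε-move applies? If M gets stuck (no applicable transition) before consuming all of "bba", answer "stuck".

(s0, bba, Z)
  read b, top Z: go to s1, push XZ → (s1, ba, XZ)
  read b, top X: go to s0, push A → (s0, a, AZ)
  ε-move, top A: go to s2, push ε → (s2, a, Z)
  read a, top Z: go to s4, push Z → (s4, ε, Z)
  ε-move, top Z: go to s0, push XZ → (s0, ε, XZ)
All input consumed; M is in state s0.

s0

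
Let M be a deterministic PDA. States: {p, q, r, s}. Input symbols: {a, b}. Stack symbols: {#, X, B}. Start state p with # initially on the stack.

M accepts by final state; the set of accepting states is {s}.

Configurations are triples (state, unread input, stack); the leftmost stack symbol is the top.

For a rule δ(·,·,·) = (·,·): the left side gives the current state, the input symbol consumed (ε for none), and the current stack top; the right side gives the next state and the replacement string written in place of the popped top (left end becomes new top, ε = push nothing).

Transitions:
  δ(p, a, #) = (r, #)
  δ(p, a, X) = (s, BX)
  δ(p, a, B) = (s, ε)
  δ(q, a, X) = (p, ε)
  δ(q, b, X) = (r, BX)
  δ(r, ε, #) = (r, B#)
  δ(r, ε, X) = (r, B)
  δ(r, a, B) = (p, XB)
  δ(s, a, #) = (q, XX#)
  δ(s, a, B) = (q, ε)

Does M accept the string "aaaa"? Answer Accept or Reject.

(p, aaaa, #)
  read a, top #: go to r, push # → (r, aaa, #)
  ε-move, top #: go to r, push B# → (r, aaa, B#)
  read a, top B: go to p, push XB → (p, aa, XB#)
  read a, top X: go to s, push BX → (s, a, BXB#)
  read a, top B: go to q, push ε → (q, ε, XB#)
All input consumed; state q ∉ F and no further ε-move applies.

Reject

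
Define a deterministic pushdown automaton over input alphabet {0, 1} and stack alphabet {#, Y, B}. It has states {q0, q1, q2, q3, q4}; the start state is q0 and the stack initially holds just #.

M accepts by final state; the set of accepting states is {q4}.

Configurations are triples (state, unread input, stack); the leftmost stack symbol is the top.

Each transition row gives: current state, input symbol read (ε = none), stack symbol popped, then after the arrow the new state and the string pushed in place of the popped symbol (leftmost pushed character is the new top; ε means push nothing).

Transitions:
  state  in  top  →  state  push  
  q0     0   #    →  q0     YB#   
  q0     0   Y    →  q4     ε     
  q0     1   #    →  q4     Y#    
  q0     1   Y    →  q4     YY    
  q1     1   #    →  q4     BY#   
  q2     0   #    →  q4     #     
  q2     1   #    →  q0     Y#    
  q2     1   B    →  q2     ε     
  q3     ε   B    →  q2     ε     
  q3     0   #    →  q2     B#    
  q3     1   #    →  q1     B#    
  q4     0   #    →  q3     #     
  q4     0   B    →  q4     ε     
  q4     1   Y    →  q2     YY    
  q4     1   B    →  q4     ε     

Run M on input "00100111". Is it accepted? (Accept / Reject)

(q0, 00100111, #) ⊢ (q0, 0100111, YB#) ⊢ (q4, 100111, B#) ⊢ (q4, 00111, #) ⊢ (q3, 0111, #) ⊢ (q2, 111, B#) ⊢ (q2, 11, #) ⊢ (q0, 1, Y#) ⊢ (q4, ε, YY#)
All input consumed; state q4 ∈ F.

Accept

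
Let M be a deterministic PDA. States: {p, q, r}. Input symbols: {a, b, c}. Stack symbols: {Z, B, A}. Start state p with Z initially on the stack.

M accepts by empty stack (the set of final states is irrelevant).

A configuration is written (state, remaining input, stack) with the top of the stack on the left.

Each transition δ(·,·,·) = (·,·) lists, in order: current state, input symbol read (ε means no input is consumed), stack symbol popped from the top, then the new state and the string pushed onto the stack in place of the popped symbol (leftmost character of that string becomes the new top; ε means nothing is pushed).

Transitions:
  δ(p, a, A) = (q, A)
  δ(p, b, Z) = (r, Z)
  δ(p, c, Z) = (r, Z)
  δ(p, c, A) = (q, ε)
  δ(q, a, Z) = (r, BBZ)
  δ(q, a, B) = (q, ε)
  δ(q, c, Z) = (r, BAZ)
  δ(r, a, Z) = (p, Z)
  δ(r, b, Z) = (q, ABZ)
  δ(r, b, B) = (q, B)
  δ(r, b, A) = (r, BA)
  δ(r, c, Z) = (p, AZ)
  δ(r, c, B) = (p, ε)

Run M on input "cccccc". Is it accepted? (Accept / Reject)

(p, cccccc, Z) ⊢ (r, ccccc, Z) ⊢ (p, cccc, AZ) ⊢ (q, ccc, Z) ⊢ (r, cc, BAZ) ⊢ (p, c, AZ) ⊢ (q, ε, Z)
All input consumed; stack is Z, not empty, and no further ε-move applies.

Reject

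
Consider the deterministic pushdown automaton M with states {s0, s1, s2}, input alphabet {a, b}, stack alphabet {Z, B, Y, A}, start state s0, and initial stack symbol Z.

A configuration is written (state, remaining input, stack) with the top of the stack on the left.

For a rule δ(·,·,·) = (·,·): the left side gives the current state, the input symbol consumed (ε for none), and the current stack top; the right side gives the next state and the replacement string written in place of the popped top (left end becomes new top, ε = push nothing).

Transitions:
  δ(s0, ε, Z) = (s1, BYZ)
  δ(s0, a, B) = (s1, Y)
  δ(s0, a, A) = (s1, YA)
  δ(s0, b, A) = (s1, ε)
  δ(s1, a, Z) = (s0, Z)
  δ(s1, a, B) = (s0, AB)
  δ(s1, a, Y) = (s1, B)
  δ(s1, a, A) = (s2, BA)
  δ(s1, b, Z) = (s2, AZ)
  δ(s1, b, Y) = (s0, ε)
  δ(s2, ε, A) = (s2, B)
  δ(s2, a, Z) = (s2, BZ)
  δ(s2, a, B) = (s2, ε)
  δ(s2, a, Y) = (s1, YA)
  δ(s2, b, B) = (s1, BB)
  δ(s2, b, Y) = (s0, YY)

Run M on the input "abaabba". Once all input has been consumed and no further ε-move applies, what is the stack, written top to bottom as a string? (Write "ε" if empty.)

(s0, abaabba, Z)
  ε-move, top Z: go to s1, push BYZ → (s1, abaabba, BYZ)
  read a, top B: go to s0, push AB → (s0, baabba, ABYZ)
  read b, top A: go to s1, push ε → (s1, aabba, BYZ)
  read a, top B: go to s0, push AB → (s0, abba, ABYZ)
  read a, top A: go to s1, push YA → (s1, bba, YABYZ)
  read b, top Y: go to s0, push ε → (s0, ba, ABYZ)
  read b, top A: go to s1, push ε → (s1, a, BYZ)
  read a, top B: go to s0, push AB → (s0, ε, ABYZ)
All input consumed in state s0 with stack ABYZ.

ABYZ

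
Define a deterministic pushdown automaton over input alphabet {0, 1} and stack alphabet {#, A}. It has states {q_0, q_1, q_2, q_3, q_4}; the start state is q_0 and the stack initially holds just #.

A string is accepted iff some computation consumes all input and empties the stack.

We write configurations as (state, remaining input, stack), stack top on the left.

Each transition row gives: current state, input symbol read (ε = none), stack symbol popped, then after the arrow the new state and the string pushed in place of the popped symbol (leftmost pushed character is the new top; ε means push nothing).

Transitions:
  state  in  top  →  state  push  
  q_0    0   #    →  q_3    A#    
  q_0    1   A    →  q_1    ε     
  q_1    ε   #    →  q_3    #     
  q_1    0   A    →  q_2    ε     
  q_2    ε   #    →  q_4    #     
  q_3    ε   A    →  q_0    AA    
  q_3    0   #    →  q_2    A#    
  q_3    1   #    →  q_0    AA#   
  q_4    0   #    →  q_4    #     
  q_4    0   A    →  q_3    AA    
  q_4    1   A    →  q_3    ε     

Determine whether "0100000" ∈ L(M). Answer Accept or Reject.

Reject

(q_0, 0100000, #) ⊢ (q_3, 100000, A#) ⊢ (q_0, 100000, AA#) ⊢ (q_1, 00000, A#) ⊢ (q_2, 0000, #) ⊢ (q_4, 0000, #) ⊢ (q_4, 000, #) ⊢ (q_4, 00, #) ⊢ (q_4, 0, #) ⊢ (q_4, ε, #)
All input consumed; stack is #, not empty, and no further ε-move applies.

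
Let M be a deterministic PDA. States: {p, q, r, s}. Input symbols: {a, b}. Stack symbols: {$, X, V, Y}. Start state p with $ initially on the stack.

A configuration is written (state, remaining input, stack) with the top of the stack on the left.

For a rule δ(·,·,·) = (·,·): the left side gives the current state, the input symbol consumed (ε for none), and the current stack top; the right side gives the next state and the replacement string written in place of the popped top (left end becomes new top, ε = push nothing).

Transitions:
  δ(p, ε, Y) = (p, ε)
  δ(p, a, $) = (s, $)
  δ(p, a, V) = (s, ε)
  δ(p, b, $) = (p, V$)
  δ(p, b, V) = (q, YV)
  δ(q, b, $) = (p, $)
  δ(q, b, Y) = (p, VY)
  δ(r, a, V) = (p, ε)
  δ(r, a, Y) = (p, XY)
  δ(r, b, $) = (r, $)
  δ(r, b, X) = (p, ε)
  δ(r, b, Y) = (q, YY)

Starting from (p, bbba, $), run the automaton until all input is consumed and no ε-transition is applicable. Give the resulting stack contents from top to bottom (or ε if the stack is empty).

YV$

(p, bbba, $) ⊢ (p, bba, V$) ⊢ (q, ba, YV$) ⊢ (p, a, VYV$) ⊢ (s, ε, YV$)
All input consumed in state s with stack YV$.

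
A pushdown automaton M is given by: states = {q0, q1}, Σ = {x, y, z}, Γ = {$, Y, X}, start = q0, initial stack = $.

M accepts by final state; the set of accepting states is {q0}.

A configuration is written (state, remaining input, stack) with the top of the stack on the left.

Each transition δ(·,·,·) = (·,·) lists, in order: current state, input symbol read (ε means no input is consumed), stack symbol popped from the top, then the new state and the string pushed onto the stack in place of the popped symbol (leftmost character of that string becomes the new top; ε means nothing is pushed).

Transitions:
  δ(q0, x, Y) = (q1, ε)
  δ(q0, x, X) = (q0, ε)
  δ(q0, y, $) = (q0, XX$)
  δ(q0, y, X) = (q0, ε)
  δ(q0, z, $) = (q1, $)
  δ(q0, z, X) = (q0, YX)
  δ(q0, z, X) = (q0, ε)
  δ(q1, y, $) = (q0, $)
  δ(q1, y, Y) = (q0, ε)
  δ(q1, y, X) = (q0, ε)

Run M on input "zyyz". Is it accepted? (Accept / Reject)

Accept

One accepting computation: (q0, zyyz, $) ⊢ (q1, yyz, $) ⊢ (q0, yz, $) ⊢ (q0, z, XX$) ⊢ (q0, ε, YXX$)
All input consumed and state q0 ∈ F.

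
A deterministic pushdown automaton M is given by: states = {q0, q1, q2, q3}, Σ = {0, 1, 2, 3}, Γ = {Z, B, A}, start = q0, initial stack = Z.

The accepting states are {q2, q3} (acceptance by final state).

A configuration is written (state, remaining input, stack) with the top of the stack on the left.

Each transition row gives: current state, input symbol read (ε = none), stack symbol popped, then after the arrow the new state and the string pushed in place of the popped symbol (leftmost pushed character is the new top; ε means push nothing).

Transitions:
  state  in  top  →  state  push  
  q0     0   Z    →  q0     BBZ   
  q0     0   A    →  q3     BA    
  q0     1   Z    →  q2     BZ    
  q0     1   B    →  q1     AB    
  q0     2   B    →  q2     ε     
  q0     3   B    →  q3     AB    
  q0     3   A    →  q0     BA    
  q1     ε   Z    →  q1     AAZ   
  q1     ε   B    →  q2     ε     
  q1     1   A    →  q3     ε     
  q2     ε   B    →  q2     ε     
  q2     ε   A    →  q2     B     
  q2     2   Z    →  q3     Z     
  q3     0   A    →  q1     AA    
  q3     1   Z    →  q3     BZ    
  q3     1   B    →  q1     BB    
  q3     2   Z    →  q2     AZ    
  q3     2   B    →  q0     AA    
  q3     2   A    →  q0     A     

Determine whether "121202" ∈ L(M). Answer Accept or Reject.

Reject

(q0, 121202, Z)
  read 1, top Z: go to q2, push BZ → (q2, 21202, BZ)
  ε-move, top B: go to q2, push ε → (q2, 21202, Z)
  read 2, top Z: go to q3, push Z → (q3, 1202, Z)
  read 1, top Z: go to q3, push BZ → (q3, 202, BZ)
  read 2, top B: go to q0, push AA → (q0, 02, AAZ)
  read 0, top A: go to q3, push BA → (q3, 2, BAAZ)
  read 2, top B: go to q0, push AA → (q0, ε, AAAAZ)
All input consumed; state q0 ∉ F and no further ε-move applies.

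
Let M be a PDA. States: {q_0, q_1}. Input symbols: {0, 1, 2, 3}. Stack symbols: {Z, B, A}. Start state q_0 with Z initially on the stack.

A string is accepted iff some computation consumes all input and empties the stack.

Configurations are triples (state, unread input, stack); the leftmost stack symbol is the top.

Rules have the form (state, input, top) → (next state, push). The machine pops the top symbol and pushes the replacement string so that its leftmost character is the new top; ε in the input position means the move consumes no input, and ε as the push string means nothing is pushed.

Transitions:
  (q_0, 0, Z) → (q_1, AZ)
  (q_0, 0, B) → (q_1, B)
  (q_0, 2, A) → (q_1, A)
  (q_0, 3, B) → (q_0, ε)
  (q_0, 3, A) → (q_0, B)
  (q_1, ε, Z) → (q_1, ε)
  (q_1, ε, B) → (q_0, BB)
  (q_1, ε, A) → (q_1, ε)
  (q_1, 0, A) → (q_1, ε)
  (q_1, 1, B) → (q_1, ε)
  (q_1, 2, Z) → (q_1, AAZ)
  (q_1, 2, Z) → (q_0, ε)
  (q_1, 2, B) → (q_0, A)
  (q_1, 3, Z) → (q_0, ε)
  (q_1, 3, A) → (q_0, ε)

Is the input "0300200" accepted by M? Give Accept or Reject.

Accept

One accepting computation: (q_0, 0300200, Z) ⊢ (q_1, 300200, AZ) ⊢ (q_0, 00200, Z) ⊢ (q_1, 0200, AZ) ⊢ (q_1, 200, Z) ⊢ (q_1, 00, AAZ) ⊢ (q_1, 0, AZ) ⊢ (q_1, ε, Z) ⊢ (q_1, ε, ε)
All input consumed and the stack is empty.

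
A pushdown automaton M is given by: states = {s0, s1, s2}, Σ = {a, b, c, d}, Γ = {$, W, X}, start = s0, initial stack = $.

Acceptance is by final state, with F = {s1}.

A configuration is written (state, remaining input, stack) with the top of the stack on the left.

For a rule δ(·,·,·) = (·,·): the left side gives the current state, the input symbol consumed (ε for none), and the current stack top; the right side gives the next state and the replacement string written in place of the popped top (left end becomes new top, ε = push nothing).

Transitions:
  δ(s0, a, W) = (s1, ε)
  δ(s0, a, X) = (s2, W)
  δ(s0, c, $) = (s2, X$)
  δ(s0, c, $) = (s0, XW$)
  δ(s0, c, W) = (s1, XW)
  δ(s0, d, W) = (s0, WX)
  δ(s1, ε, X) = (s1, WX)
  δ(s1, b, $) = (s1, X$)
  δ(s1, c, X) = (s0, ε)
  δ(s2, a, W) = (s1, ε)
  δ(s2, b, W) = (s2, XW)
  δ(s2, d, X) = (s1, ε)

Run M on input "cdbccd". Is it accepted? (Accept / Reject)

Accept

One accepting computation: (s0, cdbccd, $) ⊢ (s2, dbccd, X$) ⊢ (s1, bccd, $) ⊢ (s1, ccd, X$) ⊢ (s0, cd, $) ⊢ (s2, d, X$) ⊢ (s1, ε, $)
All input consumed and state s1 ∈ F.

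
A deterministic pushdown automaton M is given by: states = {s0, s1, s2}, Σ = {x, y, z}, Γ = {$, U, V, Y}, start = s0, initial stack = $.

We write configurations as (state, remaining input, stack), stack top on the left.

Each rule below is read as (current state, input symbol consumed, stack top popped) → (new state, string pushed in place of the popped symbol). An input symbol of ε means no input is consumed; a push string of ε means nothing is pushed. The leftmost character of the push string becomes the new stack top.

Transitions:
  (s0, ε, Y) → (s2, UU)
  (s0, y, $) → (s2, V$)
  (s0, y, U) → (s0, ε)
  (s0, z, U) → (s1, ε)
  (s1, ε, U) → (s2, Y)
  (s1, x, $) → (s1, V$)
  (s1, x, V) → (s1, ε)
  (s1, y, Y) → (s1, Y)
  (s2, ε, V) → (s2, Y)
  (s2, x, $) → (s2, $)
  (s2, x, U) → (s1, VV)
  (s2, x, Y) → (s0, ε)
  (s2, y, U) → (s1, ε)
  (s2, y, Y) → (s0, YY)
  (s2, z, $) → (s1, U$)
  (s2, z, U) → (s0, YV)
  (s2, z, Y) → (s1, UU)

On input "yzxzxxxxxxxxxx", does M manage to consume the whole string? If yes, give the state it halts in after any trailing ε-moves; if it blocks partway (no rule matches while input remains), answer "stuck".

(s0, yzxzxxxxxxxxxx, $)
  read y, top $: go to s2, push V$ → (s2, zxzxxxxxxxxxx, V$)
  ε-move, top V: go to s2, push Y → (s2, zxzxxxxxxxxxx, Y$)
  read z, top Y: go to s1, push UU → (s1, xzxxxxxxxxxx, UU$)
  ε-move, top U: go to s2, push Y → (s2, xzxxxxxxxxxx, YU$)
  read x, top Y: go to s0, push ε → (s0, zxxxxxxxxxx, U$)
  read z, top U: go to s1, push ε → (s1, xxxxxxxxxx, $)
  read x, top $: go to s1, push V$ → (s1, xxxxxxxxx, V$)
  read x, top V: go to s1, push ε → (s1, xxxxxxxx, $)
  read x, top $: go to s1, push V$ → (s1, xxxxxxx, V$)
  read x, top V: go to s1, push ε → (s1, xxxxxx, $)
  read x, top $: go to s1, push V$ → (s1, xxxxx, V$)
  read x, top V: go to s1, push ε → (s1, xxxx, $)
  read x, top $: go to s1, push V$ → (s1, xxx, V$)
  read x, top V: go to s1, push ε → (s1, xx, $)
  read x, top $: go to s1, push V$ → (s1, x, V$)
  read x, top V: go to s1, push ε → (s1, ε, $)
All input consumed; M is in state s1.

s1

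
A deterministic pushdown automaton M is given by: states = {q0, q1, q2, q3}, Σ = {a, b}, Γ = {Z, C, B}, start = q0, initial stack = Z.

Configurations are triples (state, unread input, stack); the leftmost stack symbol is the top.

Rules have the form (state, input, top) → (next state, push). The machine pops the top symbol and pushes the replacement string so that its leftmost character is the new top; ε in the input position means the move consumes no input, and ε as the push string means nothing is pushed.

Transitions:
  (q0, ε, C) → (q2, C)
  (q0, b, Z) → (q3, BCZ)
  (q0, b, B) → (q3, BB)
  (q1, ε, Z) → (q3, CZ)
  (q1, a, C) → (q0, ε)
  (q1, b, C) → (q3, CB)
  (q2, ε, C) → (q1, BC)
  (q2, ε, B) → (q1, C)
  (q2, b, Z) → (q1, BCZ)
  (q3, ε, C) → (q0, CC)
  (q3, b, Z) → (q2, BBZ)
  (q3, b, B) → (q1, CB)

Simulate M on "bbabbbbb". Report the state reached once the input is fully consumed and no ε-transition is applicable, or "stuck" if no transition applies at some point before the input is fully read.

stuck

(q0, bbabbbbb, Z) ⊢ (q3, babbbbb, BCZ) ⊢ (q1, abbbbb, CBCZ) ⊢ (q0, bbbbb, BCZ) ⊢ (q3, bbbb, BBCZ) ⊢ (q1, bbb, CBBCZ) ⊢ (q3, bb, CBBBCZ) ⊢ (q0, bb, CCBBBCZ) ⊢ (q2, bb, CCBBBCZ) ⊢ (q1, bb, BCCBBBCZ)
No transition for (q1, b, top B); M blocks with input bb remaining.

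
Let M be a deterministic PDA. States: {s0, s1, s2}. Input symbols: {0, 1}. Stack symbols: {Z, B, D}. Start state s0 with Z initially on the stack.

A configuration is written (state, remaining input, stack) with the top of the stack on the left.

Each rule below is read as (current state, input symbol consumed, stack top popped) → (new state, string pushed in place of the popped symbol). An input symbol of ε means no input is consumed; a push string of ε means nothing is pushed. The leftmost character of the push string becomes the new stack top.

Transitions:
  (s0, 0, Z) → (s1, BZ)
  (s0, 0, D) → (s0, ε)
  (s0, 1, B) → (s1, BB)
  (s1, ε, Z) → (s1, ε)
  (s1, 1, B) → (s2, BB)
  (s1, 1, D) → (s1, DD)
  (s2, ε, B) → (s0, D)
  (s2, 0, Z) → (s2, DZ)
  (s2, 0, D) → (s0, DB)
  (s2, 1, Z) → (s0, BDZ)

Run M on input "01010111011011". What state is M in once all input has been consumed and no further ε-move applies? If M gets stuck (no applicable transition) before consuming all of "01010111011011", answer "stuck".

(s0, 01010111011011, Z)
  read 0, top Z: go to s1, push BZ → (s1, 1010111011011, BZ)
  read 1, top B: go to s2, push BB → (s2, 010111011011, BBZ)
  ε-move, top B: go to s0, push D → (s0, 010111011011, DBZ)
  read 0, top D: go to s0, push ε → (s0, 10111011011, BZ)
  read 1, top B: go to s1, push BB → (s1, 0111011011, BBZ)
No transition for (s1, 0, top B); M blocks with input 0111011011 remaining.

stuck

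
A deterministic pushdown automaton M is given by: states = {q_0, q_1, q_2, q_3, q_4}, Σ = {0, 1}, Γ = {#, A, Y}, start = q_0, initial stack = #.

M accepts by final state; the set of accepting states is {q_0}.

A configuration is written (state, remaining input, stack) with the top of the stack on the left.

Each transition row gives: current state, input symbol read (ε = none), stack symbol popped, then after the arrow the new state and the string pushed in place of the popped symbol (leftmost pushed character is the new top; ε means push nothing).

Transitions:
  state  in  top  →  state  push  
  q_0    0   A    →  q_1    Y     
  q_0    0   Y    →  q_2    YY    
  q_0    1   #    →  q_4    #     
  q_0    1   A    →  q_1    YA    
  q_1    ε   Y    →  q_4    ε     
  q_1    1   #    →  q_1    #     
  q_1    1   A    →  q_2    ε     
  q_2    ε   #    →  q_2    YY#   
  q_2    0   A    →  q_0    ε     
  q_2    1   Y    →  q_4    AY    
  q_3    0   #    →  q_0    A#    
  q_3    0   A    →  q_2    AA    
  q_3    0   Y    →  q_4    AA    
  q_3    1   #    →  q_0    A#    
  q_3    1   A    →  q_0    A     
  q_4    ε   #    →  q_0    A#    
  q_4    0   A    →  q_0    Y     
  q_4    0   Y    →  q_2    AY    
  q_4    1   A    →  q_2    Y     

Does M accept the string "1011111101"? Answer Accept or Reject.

(q_0, 1011111101, #)
  read 1, top #: go to q_4, push # → (q_4, 011111101, #)
  ε-move, top #: go to q_0, push A# → (q_0, 011111101, A#)
  read 0, top A: go to q_1, push Y → (q_1, 11111101, Y#)
  ε-move, top Y: go to q_4, push ε → (q_4, 11111101, #)
  ε-move, top #: go to q_0, push A# → (q_0, 11111101, A#)
  read 1, top A: go to q_1, push YA → (q_1, 1111101, YA#)
  ε-move, top Y: go to q_4, push ε → (q_4, 1111101, A#)
  read 1, top A: go to q_2, push Y → (q_2, 111101, Y#)
  read 1, top Y: go to q_4, push AY → (q_4, 11101, AY#)
  read 1, top A: go to q_2, push Y → (q_2, 1101, YY#)
  read 1, top Y: go to q_4, push AY → (q_4, 101, AYY#)
  read 1, top A: go to q_2, push Y → (q_2, 01, YYY#)
No transition applies at (q_2, 01, YYY#); input not fully consumed.

Reject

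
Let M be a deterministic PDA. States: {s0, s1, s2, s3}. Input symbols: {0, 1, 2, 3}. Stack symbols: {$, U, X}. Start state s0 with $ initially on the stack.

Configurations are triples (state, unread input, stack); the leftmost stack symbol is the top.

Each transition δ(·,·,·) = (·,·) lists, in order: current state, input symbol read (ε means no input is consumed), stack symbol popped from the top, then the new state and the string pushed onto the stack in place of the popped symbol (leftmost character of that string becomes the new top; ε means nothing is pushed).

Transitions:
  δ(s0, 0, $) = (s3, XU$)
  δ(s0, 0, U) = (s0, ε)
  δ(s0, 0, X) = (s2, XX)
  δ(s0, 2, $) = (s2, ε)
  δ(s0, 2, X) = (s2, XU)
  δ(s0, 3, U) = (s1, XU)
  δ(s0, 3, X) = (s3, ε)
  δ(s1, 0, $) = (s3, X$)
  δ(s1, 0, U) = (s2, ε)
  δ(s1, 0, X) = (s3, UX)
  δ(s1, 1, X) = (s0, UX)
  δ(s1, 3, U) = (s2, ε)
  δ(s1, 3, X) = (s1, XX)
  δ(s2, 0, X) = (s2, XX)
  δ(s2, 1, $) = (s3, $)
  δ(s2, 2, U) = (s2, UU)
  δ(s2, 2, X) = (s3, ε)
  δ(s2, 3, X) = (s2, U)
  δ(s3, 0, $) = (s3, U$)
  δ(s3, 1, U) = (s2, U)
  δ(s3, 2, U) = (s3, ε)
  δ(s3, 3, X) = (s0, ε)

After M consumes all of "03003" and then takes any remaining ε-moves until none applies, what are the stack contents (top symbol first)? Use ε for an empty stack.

(s0, 03003, $) ⊢ (s3, 3003, XU$) ⊢ (s0, 003, U$) ⊢ (s0, 03, $) ⊢ (s3, 3, XU$) ⊢ (s0, ε, U$)
All input consumed in state s0 with stack U$.

U$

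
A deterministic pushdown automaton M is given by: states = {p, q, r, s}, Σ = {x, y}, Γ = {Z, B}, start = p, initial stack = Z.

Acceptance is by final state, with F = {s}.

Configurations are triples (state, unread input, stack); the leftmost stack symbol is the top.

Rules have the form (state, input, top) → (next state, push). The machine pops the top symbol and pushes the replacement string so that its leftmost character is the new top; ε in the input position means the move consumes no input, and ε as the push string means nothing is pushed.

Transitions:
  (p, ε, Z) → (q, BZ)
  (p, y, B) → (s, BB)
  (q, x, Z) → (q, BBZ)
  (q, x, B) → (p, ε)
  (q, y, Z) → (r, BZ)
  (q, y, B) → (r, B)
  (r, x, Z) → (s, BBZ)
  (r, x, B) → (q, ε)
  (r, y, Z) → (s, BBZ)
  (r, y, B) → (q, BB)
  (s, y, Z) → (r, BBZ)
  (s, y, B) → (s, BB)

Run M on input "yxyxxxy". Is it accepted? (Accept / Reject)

Accept

(p, yxyxxxy, Z)
  ε-move, top Z: go to q, push BZ → (q, yxyxxxy, BZ)
  read y, top B: go to r, push B → (r, xyxxxy, BZ)
  read x, top B: go to q, push ε → (q, yxxxy, Z)
  read y, top Z: go to r, push BZ → (r, xxxy, BZ)
  read x, top B: go to q, push ε → (q, xxy, Z)
  read x, top Z: go to q, push BBZ → (q, xy, BBZ)
  read x, top B: go to p, push ε → (p, y, BZ)
  read y, top B: go to s, push BB → (s, ε, BBZ)
All input consumed; state s ∈ F.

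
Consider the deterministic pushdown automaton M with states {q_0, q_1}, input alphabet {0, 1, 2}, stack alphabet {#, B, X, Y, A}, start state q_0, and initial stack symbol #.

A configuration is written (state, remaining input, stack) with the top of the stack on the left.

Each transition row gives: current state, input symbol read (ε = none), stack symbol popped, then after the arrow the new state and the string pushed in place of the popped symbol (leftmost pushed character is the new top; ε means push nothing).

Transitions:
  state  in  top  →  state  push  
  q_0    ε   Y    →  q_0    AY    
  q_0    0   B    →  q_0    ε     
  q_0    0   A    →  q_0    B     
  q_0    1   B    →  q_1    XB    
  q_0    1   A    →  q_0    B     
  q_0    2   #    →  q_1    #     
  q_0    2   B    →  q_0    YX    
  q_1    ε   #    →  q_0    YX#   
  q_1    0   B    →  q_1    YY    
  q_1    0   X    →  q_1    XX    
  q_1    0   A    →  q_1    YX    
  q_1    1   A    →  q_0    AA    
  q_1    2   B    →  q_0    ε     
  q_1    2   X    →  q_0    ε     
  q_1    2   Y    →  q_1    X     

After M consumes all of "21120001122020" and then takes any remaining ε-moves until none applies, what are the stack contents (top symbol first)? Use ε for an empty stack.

BYXYXYX#

(q_0, 21120001122020, #)
  read 2, top #: go to q_1, push # → (q_1, 1120001122020, #)
  ε-move, top #: go to q_0, push YX# → (q_0, 1120001122020, YX#)
  ε-move, top Y: go to q_0, push AY → (q_0, 1120001122020, AYX#)
  read 1, top A: go to q_0, push B → (q_0, 120001122020, BYX#)
  read 1, top B: go to q_1, push XB → (q_1, 20001122020, XBYX#)
  read 2, top X: go to q_0, push ε → (q_0, 0001122020, BYX#)
  read 0, top B: go to q_0, push ε → (q_0, 001122020, YX#)
  ε-move, top Y: go to q_0, push AY → (q_0, 001122020, AYX#)
  read 0, top A: go to q_0, push B → (q_0, 01122020, BYX#)
  read 0, top B: go to q_0, push ε → (q_0, 1122020, YX#)
  ε-move, top Y: go to q_0, push AY → (q_0, 1122020, AYX#)
  read 1, top A: go to q_0, push B → (q_0, 122020, BYX#)
  read 1, top B: go to q_1, push XB → (q_1, 22020, XBYX#)
  read 2, top X: go to q_0, push ε → (q_0, 2020, BYX#)
  read 2, top B: go to q_0, push YX → (q_0, 020, YXYX#)
  ε-move, top Y: go to q_0, push AY → (q_0, 020, AYXYX#)
  read 0, top A: go to q_0, push B → (q_0, 20, BYXYX#)
  read 2, top B: go to q_0, push YX → (q_0, 0, YXYXYX#)
  ε-move, top Y: go to q_0, push AY → (q_0, 0, AYXYXYX#)
  read 0, top A: go to q_0, push B → (q_0, ε, BYXYXYX#)
All input consumed in state q_0 with stack BYXYXYX#.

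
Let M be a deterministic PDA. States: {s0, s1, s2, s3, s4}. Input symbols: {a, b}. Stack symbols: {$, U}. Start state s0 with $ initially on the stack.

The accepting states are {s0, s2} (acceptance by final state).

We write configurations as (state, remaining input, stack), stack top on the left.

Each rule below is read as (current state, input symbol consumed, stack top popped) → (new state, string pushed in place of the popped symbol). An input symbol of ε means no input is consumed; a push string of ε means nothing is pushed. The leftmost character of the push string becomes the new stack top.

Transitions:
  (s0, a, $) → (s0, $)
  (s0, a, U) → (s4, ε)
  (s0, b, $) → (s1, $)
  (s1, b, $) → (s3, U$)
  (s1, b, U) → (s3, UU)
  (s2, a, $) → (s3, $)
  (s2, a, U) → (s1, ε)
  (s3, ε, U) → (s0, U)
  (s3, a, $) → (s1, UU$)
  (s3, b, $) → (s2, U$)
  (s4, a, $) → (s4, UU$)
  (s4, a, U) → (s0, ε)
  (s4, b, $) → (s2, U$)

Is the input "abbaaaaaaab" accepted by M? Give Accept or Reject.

(s0, abbaaaaaaab, $)
  read a, top $: go to s0, push $ → (s0, bbaaaaaaab, $)
  read b, top $: go to s1, push $ → (s1, baaaaaaab, $)
  read b, top $: go to s3, push U$ → (s3, aaaaaaab, U$)
  ε-move, top U: go to s0, push U → (s0, aaaaaaab, U$)
  read a, top U: go to s4, push ε → (s4, aaaaaab, $)
  read a, top $: go to s4, push UU$ → (s4, aaaaab, UU$)
  read a, top U: go to s0, push ε → (s0, aaaab, U$)
  read a, top U: go to s4, push ε → (s4, aaab, $)
  read a, top $: go to s4, push UU$ → (s4, aab, UU$)
  read a, top U: go to s0, push ε → (s0, ab, U$)
  read a, top U: go to s4, push ε → (s4, b, $)
  read b, top $: go to s2, push U$ → (s2, ε, U$)
All input consumed; state s2 ∈ F.

Accept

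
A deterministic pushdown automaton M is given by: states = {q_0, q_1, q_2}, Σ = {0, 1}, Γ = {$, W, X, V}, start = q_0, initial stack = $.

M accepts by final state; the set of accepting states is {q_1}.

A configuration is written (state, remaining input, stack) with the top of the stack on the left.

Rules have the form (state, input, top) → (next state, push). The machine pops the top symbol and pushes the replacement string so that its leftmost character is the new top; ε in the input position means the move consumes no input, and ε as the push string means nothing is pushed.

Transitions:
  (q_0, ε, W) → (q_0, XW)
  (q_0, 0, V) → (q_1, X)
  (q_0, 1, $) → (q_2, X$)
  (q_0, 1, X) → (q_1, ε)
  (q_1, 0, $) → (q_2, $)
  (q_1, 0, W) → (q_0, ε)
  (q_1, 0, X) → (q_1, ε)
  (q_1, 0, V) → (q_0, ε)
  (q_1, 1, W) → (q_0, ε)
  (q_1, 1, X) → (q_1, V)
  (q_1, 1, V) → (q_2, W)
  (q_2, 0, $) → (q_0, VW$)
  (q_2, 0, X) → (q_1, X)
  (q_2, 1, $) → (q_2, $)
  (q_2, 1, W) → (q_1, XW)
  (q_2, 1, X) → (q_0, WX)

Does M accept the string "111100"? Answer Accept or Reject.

(q_0, 111100, $) ⊢ (q_2, 11100, X$) ⊢ (q_0, 1100, WX$) ⊢ (q_0, 1100, XWX$) ⊢ (q_1, 100, WX$) ⊢ (q_0, 00, X$)
No transition applies at (q_0, 00, X$); input not fully consumed.

Reject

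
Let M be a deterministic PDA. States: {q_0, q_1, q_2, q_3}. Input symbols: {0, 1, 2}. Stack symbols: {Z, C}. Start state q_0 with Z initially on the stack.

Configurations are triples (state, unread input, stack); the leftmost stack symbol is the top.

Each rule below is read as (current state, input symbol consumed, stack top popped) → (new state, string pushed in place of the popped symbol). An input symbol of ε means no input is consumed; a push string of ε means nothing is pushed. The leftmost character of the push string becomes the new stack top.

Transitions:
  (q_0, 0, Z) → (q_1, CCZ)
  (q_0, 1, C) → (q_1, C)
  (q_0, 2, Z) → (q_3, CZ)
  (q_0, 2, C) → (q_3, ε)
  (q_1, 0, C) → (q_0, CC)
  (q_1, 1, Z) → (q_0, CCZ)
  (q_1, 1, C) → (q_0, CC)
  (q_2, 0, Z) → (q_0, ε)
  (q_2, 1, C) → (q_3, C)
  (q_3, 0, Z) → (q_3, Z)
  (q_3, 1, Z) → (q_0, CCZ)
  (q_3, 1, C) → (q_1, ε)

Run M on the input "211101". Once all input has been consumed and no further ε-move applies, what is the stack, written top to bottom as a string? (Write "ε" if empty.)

CCCZ

(q_0, 211101, Z) ⊢ (q_3, 11101, CZ) ⊢ (q_1, 1101, Z) ⊢ (q_0, 101, CCZ) ⊢ (q_1, 01, CCZ) ⊢ (q_0, 1, CCCZ) ⊢ (q_1, ε, CCCZ)
All input consumed in state q_1 with stack CCCZ.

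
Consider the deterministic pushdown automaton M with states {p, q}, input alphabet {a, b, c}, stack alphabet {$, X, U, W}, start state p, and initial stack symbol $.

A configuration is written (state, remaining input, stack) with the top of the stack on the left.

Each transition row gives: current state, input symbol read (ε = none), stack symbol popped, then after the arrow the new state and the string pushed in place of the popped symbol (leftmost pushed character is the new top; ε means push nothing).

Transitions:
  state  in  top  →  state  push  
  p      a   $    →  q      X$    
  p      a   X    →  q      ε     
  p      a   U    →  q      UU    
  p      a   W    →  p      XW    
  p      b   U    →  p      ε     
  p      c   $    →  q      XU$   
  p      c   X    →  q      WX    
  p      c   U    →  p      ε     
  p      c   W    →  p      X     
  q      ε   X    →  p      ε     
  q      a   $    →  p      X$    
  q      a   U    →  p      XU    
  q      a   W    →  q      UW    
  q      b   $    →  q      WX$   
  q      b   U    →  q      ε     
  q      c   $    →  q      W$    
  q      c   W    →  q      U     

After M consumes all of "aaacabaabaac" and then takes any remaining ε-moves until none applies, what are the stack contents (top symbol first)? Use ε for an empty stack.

W$

(p, aaacabaabaac, $)
  read a, top $: go to q, push X$ → (q, aacabaabaac, X$)
  ε-move, top X: go to p, push ε → (p, aacabaabaac, $)
  read a, top $: go to q, push X$ → (q, acabaabaac, X$)
  ε-move, top X: go to p, push ε → (p, acabaabaac, $)
  read a, top $: go to q, push X$ → (q, cabaabaac, X$)
  ε-move, top X: go to p, push ε → (p, cabaabaac, $)
  read c, top $: go to q, push XU$ → (q, abaabaac, XU$)
  ε-move, top X: go to p, push ε → (p, abaabaac, U$)
  read a, top U: go to q, push UU → (q, baabaac, UU$)
  read b, top U: go to q, push ε → (q, aabaac, U$)
  read a, top U: go to p, push XU → (p, abaac, XU$)
  read a, top X: go to q, push ε → (q, baac, U$)
  read b, top U: go to q, push ε → (q, aac, $)
  read a, top $: go to p, push X$ → (p, ac, X$)
  read a, top X: go to q, push ε → (q, c, $)
  read c, top $: go to q, push W$ → (q, ε, W$)
All input consumed in state q with stack W$.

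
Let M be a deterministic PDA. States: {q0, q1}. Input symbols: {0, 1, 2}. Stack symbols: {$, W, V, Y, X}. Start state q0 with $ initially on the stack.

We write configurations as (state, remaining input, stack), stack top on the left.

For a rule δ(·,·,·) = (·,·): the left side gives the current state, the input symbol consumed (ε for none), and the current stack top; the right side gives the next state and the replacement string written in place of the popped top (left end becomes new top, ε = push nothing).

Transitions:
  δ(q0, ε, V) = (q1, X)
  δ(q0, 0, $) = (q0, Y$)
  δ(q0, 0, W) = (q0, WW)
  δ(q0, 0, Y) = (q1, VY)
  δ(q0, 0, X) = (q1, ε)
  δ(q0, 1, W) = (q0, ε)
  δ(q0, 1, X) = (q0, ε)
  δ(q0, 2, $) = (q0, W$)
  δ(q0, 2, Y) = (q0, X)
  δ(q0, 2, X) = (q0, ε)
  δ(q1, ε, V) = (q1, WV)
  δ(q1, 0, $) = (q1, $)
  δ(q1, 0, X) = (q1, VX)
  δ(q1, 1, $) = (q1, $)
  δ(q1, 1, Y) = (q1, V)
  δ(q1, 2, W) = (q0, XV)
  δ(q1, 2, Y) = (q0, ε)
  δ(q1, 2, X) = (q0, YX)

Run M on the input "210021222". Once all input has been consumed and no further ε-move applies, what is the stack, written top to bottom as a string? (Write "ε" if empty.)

(q0, 210021222, $)
  read 2, top $: go to q0, push W$ → (q0, 10021222, W$)
  read 1, top W: go to q0, push ε → (q0, 0021222, $)
  read 0, top $: go to q0, push Y$ → (q0, 021222, Y$)
  read 0, top Y: go to q1, push VY → (q1, 21222, VY$)
  ε-move, top V: go to q1, push WV → (q1, 21222, WVY$)
  read 2, top W: go to q0, push XV → (q0, 1222, XVVY$)
  read 1, top X: go to q0, push ε → (q0, 222, VVY$)
  ε-move, top V: go to q1, push X → (q1, 222, XVY$)
  read 2, top X: go to q0, push YX → (q0, 22, YXVY$)
  read 2, top Y: go to q0, push X → (q0, 2, XXVY$)
  read 2, top X: go to q0, push ε → (q0, ε, XVY$)
All input consumed in state q0 with stack XVY$.

XVY$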